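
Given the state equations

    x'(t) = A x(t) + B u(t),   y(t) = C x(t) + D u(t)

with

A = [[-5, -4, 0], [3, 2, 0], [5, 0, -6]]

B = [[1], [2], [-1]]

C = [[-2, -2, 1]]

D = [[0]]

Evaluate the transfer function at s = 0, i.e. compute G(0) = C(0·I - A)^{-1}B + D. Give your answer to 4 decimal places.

G(0) = C(-A)^{-1}B + D = -C A^{-1} B + D.
det A = -12, so A^{-1} = (1/-12)·adj(A) = [[1, 2, 0], [-3/2, -5/2, 0], [5/6, 5/3, -1/6]]
A^{-1} B = [5, -13/2, 13/3]^T
C A^{-1} B = 22/3
G(0) = D - C A^{-1} B = 0 - (22/3) = -22/3 ≈ -7.3333

-7.3333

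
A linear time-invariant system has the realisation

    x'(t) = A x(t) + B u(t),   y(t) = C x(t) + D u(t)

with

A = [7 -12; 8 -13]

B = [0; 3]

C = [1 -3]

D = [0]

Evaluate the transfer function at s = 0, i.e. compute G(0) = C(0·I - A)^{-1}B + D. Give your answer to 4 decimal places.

G(0) = C(-A)^{-1}B + D = -C A^{-1} B + D.
det A = 5, so A^{-1} = (1/5)·adj(A) = [[-13/5, 12/5], [-8/5, 7/5]]
A^{-1} B = [36/5, 21/5]^T
C A^{-1} B = -27/5
G(0) = D - C A^{-1} B = 0 - (-27/5) = 27/5 ≈ 5.4000

5.4000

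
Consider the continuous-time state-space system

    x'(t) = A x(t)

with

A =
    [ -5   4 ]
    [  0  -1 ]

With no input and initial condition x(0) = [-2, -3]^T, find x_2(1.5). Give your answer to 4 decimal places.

det(sI - A) = s^2 - (tr A)s + det A, with tr A = (-5) + (-1) = -6 and det A = (-5)·(-1) - 4·0 = 5 - 0 = 5.
So p(s) = det(sI - A) = s^2 + 6s + 5.
Factor s^2 + 6s + 5: two numbers with sum -6 and product 5 are -1 and -5, so s^2 + 6s + 5 = (s + 1)(s + 5).
Hence p(s) = (s + 1) (s + 5), with roots -5, -1.
The eigenvalues -5, -1 are distinct and real, so A is diagonalisable and x(t) = e^{At} x(0) = V diag(e^{λ_i t}) V^{-1} x(0), where the columns of V are the eigenvectors.
λ = -5: A - (-5)I = [[0, 4], [0, 4]]. Row 1 gives 0·v1 + 4·v2 = 0, so take v_1 = [-1, 0]^T.
λ = -1: A - (-1)I = [[-4, 4], [0, 0]]. Row 1 gives (-4)·v1 + 4·v2 = 0, so take v_2 = [1, 1]^T.
V = [v_1 v_2] = [[-1, 1], [0, 1]] has det V = -1, so V^{-1} = adj(V)/det V = [[-1, 1], [0, 1]].
Modal coordinates z(0) = V^{-1} x(0): (-1)·(-2) + 1·(-3) = -1; 0·(-2) + 1·(-3) = -3; so z(0) = [-1, -3]^T.
x_2(t) = Σ_i (v_i)_2 · z_i(0) · e^{λ_i t} (row 2 of V times the modal terms).
x_2(1.5) = 0·(-1)·e^{-5·1.5} + 1·(-3)·e^{-1·1.5} = 0·0.000553 + (-3)·0.223130 = -0.6694.

-0.6694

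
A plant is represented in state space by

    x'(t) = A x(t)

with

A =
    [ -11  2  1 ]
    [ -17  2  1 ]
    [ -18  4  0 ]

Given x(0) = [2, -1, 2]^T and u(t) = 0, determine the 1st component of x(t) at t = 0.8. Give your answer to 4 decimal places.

-0.4954

det(sI - A) = s^3 - (tr A)s^2 + (M11 + M22 + M33)s - det A, where Mii is the 2×2 principal minor of A obtained by deleting row i and column i.
tr A = (-11) + 2 + 0 = -9; M11 = 2·0 - 1·4 = 0 - 4 = -4; M22 = (-11)·0 - 1·(-18) = 0 - (-18) = 18; M33 = (-11)·2 - 2·(-17) = -22 - (-34) = 12; sum of minors = 26.
det A = (-11)·(2·0 - 1·4) - 2·((-17)·0 - 1·(-18)) + 1·((-17)·4 - 2·(-18)) = (-11)·(-4) - 2·18 + 1·(-32) = -24.
So p(s) = det(sI - A) = s^3 + 9s^2 + 26s + 24.
Rational-root test: any integer root divides 24. Testing small divisors, s = -2 works: p(-2) = -8 + 36 + (-52) + 24 = 0, so (s + 2) is a factor.
Dividing, p(s) = (s + 2)(s^2 + 7s + 12).
Factor s^2 + 7s + 12: two numbers with sum -7 and product 12 are -3 and -4, so s^2 + 7s + 12 = (s + 3)(s + 4).
Hence p(s) = (s + 2) (s + 3) (s + 4), with roots -4, -3, -2.
The eigenvalues -4, -3, -2 are distinct and real, so A is diagonalisable and x(t) = e^{At} x(0) = V diag(e^{λ_i t}) V^{-1} x(0), where the columns of V are the eigenvectors.
λ = -4: A - (-4)I = [[-7, 2, 1], [-17, 6, 1], [-18, 4, 4]]. v must be orthogonal to every row; (row 1) × (row 2) = [-4, -10, -8], so take v_1 = [-2, -5, -4]^T.
λ = -3: A - (-3)I = [[-8, 2, 1], [-17, 5, 1], [-18, 4, 3]]. v must be orthogonal to every row; (row 1) × (row 2) = [-3, -9, -6], so take v_2 = [1, 3, 2]^T.
λ = -2: A - (-2)I = [[-9, 2, 1], [-17, 4, 1], [-18, 4, 2]]. v must be orthogonal to every row; (row 1) × (row 2) = [-2, -8, -2], so take v_3 = [-1, -4, -1]^T.
V = [v_1 v_2 v_3] = [[-2, 1, -1], [-5, 3, -4], [-4, 2, -1]] has det V = -1, so V^{-1} = adj(V)/det V = [[-5, 1, 1], [-11, 2, 3], [-2, 0, 1]].
Modal coordinates z(0) = V^{-1} x(0): (-5)·2 + 1·(-1) + 1·2 = -9; (-11)·2 + 2·(-1) + 3·2 = -18; (-2)·2 + 0·(-1) + 1·2 = -2; so z(0) = [-9, -18, -2]^T.
x_1(t) = Σ_i (v_i)_1 · z_i(0) · e^{λ_i t} (row 1 of V times the modal terms).
x_1(0.8) = (-2)·(-9)·e^{-4·0.8} + 1·(-18)·e^{-3·0.8} + (-1)·(-2)·e^{-2·0.8} = 18·0.040762 + (-18)·0.090718 + 2·0.201897 = -0.4954.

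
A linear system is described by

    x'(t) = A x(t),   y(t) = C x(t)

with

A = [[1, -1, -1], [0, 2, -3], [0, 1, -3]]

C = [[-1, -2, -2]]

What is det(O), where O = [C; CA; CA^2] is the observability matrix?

27

CA = [[-1, -5, 13]]
CA^2 = [[-1, 4, -23]]
Observability matrix O = [C; CA; CA^2] = [[-1, -2, -2], [-1, -5, 13], [-1, 4, -23]]
Expanding along the first row, det(O) = (-1)·((-5)·(-23) - 13·4) - (-2)·((-1)·(-23) - 13·(-1)) + (-2)·((-1)·4 - (-5)·(-1)) = (-1)·63 - (-2)·36 + (-2)·(-9) = 27
Since det(O) ≠ 0, rank(O) = 3 and the system is completely observable.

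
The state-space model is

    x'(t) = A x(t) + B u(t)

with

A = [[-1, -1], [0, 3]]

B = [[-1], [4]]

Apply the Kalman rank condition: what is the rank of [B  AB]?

1

AB = [[-3], [12]]
Controllability matrix C = [B  AB] = [[-1, -3], [4, 12]]
Every column of C is a scalar multiple of column 1 = [-1, 4] (multipliers 1, 3), so the columns span a one-dimensional space.
C ≠ 0, hence rank(C) = 1.
rank(C) = 1 < n = 2, so the pair (A, B) is not completely controllable.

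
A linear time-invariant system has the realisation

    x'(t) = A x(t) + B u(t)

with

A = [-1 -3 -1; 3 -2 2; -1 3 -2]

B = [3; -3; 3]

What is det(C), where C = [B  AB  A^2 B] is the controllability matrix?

2997

AB = [[3], [21], [-18]]
A^2B = [[-48], [-69], [96]]
Controllability matrix C = [B  AB  A^2B] = [[3, 3, -48], [-3, 21, -69], [3, -18, 96]]
Expanding along the first row, det(C) = 3·(21·96 - (-69)·(-18)) - 3·((-3)·96 - (-69)·3) + (-48)·((-3)·(-18) - 21·3) = 3·774 - 3·(-81) + (-48)·(-9) = 2997
Since det(C) ≠ 0, rank(C) = 3 and the system is completely controllable.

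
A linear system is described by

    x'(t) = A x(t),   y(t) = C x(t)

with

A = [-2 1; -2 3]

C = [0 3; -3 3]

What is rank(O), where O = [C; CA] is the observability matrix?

CA = [[-6, 9], [0, 6]]
Observability matrix O = [C; CA] = [[0, 3], [-3, 3], [-6, 9], [0, 6]]
Take the 2×2 submatrix of O formed by rows 1, 2: [[0, 3], [-3, 3]]. Its determinant is 0·3 - 3·(-3) = 0 - (-9) = 9 ≠ 0.
So rank(O) ≥ 2; since O has 2 columns, rank(O) = 2.
rank(O) = 2 = n, so the pair (A, C) is completely observable.

2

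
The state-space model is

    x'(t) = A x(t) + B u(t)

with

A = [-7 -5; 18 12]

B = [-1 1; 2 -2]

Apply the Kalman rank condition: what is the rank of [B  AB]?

1

AB = [[-3, 3], [6, -6]]
Controllability matrix C = [B  AB] = [[-1, 1, -3, 3], [2, -2, 6, -6]]
Every column of C is a scalar multiple of column 1 = [-1, 2] (multipliers 1, -1, 3, -3), so the columns span a one-dimensional space.
C ≠ 0, hence rank(C) = 1.
rank(C) = 1 < n = 2, so the pair (A, B) is not completely controllable.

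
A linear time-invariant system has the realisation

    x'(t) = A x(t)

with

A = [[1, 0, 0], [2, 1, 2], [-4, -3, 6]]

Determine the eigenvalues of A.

1, 3, 4

det(sI - A) = s^3 - (tr A)s^2 + (M11 + M22 + M33)s - det A, where Mii is the 2×2 principal minor of A obtained by deleting row i and column i.
tr A = 1 + 1 + 6 = 8; M11 = 1·6 - 2·(-3) = 6 - (-6) = 12; M22 = 1·6 - 0·(-4) = 6 - 0 = 6; M33 = 1·1 - 0·2 = 1 - 0 = 1; sum of minors = 19.
det A = 1·(1·6 - 2·(-3)) - 0·(2·6 - 2·(-4)) + 0·(2·(-3) - 1·(-4)) = 1·12 - 0·20 + 0·(-2) = 12.
So p(s) = det(sI - A) = s^3 - 8s^2 + 19s - 12.
Rational-root test: any integer root divides -12. Testing small divisors, s = 1 works: p(1) = 1 + (-8) + 19 + (-12) = 0, so (s - 1) is a factor.
Dividing, p(s) = (s - 1)(s^2 - 7s + 12).
Factor s^2 - 7s + 12: two numbers with sum 7 and product 12 are 4 and 3, so s^2 - 7s + 12 = (s - 4)(s - 3).
Hence p(s) = (s - 4) (s - 3) (s - 1), with roots 1, 3, 4.
At least one eigenvalue has non-negative real part, so the system is not asymptotically stable.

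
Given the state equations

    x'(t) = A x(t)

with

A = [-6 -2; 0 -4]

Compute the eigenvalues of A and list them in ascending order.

-6, -4

det(sI - A) = s^2 - (tr A)s + det A, with tr A = (-6) + (-4) = -10 and det A = (-6)·(-4) - (-2)·0 = 24 - 0 = 24.
So p(s) = det(sI - A) = s^2 + 10s + 24.
Factor s^2 + 10s + 24: two numbers with sum -10 and product 24 are -4 and -6, so s^2 + 10s + 24 = (s + 4)(s + 6).
Hence p(s) = (s + 4) (s + 6), with roots -6, -4.
All eigenvalues have negative real part, so the system is asymptotically stable.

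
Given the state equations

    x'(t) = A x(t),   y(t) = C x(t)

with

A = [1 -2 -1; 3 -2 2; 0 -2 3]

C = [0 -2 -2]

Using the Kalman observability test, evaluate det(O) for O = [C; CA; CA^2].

CA = [[-6, 8, -10]]
CA^2 = [[18, 16, -8]]
Observability matrix O = [C; CA; CA^2] = [[0, -2, -2], [-6, 8, -10], [18, 16, -8]]
Expanding along the first row, det(O) = 0·(8·(-8) - (-10)·16) - (-2)·((-6)·(-8) - (-10)·18) + (-2)·((-6)·16 - 8·18) = 0·96 - (-2)·228 + (-2)·(-240) = 936
Since det(O) ≠ 0, rank(O) = 3 and the system is completely observable.

936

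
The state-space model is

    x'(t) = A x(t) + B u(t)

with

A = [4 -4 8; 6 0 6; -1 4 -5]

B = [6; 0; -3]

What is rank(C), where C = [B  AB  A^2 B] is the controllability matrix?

2

AB = [[0], [18], [9]]
A^2B = [[0], [54], [27]]
Controllability matrix C = [B  AB  A^2B] = [[6, 0, 0], [0, 18, 54], [-3, 9, 27]]
The rows r1, r2, r3 of C are linearly dependent: r1 - r2 + 2·r3 = 0 (check each entry), so rank(C) ≤ 2.
The 2×2 minor from rows 1, 2, columns 1, 2 is 6·18 - 0·0 = 108 - 0 = 108 ≠ 0, so rank(C) = 2.
rank(C) = 2 < n = 3, so the pair (A, B) is not completely controllable.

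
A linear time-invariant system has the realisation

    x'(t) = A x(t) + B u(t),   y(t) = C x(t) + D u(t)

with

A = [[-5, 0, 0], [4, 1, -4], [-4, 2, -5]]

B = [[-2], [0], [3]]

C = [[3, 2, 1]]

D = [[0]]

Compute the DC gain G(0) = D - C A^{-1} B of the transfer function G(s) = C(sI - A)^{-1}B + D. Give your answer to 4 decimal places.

G(0) = C(-A)^{-1}B + D = -C A^{-1} B + D.
det A = -15, so A^{-1} = (1/-15)·adj(A) = [[-1/5, 0, 0], [-12/5, -5/3, 4/3], [-4/5, -2/3, 1/3]]
A^{-1} B = [2/5, 44/5, 13/5]^T
C A^{-1} B = 107/5
G(0) = D - C A^{-1} B = 0 - (107/5) = -107/5 ≈ -21.4000

-21.4000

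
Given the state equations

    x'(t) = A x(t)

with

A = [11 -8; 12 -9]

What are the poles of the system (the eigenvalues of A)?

-1, 3

det(sI - A) = s^2 - (tr A)s + det A, with tr A = 11 + (-9) = 2 and det A = 11·(-9) - (-8)·12 = -99 - (-96) = -3.
So p(s) = det(sI - A) = s^2 - 2s - 3.
Factor s^2 - 2s - 3: two numbers with sum 2 and product -3 are 3 and -1, so s^2 - 2s - 3 = (s - 3)(s + 1).
Hence p(s) = (s - 3) (s + 1), with roots -1, 3.
At least one eigenvalue has non-negative real part, so the system is not asymptotically stable.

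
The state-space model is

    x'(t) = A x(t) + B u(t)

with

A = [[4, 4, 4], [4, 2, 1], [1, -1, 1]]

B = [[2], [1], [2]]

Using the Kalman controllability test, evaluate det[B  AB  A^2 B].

AB = [[20], [12], [3]]
A^2B = [[140], [107], [11]]
Controllability matrix C = [B  AB  A^2B] = [[2, 20, 140], [1, 12, 107], [2, 3, 11]]
Expanding along the first row, det(C) = 2·(12·11 - 107·3) - 20·(1·11 - 107·2) + 140·(1·3 - 12·2) = 2·(-189) - 20·(-203) + 140·(-21) = 742
Since det(C) ≠ 0, rank(C) = 3 and the system is completely controllable.

742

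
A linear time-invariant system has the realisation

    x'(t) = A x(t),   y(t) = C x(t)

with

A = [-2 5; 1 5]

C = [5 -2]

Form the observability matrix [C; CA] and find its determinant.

51

CA = [[-12, 15]]
Observability matrix O = [C; CA] = [[5, -2], [-12, 15]]
det(O) = 5·15 - (-2)·(-12) = 75 - 24 = 51
Since det(O) ≠ 0, rank(O) = 2 and the system is completely observable.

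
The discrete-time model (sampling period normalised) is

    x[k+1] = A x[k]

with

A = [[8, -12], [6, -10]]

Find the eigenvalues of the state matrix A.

-4, 2

det(zI - A) = z^2 - (tr A)z + det A, with tr A = 8 + (-10) = -2 and det A = 8·(-10) - (-12)·6 = -80 - (-72) = -8.
So p(z) = det(zI - A) = z^2 + 2z - 8.
Factor z^2 + 2z - 8: two numbers with sum -2 and product -8 are 2 and -4, so z^2 + 2z - 8 = (z - 2)(z + 4).
Hence p(z) = (z - 2) (z + 4), with roots -4, 2.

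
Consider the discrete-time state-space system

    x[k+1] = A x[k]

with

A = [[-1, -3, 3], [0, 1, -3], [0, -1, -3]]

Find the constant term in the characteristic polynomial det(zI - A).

-6

Expand det(zI - A) for the 3×3 matrix.
p(z) = z^3 + 3z^2 - 4z - 6.
(Check: constant term = det(-A) = (-1)^3 det A = -6; coefficient of z^2 = -tr A = 3.)
The constant term is -6.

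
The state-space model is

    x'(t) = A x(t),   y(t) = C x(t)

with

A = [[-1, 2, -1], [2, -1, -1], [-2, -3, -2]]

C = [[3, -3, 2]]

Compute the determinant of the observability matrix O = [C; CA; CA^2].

CA = [[-13, 3, -4]]
CA^2 = [[27, -17, 18]]
Observability matrix O = [C; CA; CA^2] = [[3, -3, 2], [-13, 3, -4], [27, -17, 18]]
Expanding along the first row, det(O) = 3·(3·18 - (-4)·(-17)) - (-3)·((-13)·18 - (-4)·27) + 2·((-13)·(-17) - 3·27) = 3·(-14) - (-3)·(-126) + 2·140 = -140
Since det(O) ≠ 0, rank(O) = 3 and the system is completely observable.

-140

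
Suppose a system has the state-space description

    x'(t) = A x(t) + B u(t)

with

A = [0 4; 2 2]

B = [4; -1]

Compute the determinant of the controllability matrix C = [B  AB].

AB = [[-4], [6]]
Controllability matrix C = [B  AB] = [[4, -4], [-1, 6]]
det(C) = 4·6 - (-4)·(-1) = 24 - 4 = 20
Since det(C) ≠ 0, rank(C) = 2 and the system is completely controllable.

20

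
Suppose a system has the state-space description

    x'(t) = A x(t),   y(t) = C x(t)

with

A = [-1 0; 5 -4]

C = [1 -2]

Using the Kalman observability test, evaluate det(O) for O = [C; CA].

-14

CA = [[-11, 8]]
Observability matrix O = [C; CA] = [[1, -2], [-11, 8]]
det(O) = 1·8 - (-2)·(-11) = 8 - 22 = -14
Since det(O) ≠ 0, rank(O) = 2 and the system is completely observable.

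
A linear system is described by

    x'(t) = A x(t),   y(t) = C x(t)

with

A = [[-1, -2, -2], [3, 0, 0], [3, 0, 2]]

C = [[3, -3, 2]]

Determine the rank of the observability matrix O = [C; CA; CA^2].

3

CA = [[-6, -6, -2]]
CA^2 = [[-18, 12, 8]]
Observability matrix O = [C; CA; CA^2] = [[3, -3, 2], [-6, -6, -2], [-18, 12, 8]]
det(O) = 3·((-6)·8 - (-2)·12) - (-3)·((-6)·8 - (-2)·(-18)) + 2·((-6)·12 - (-6)·(-18)) = 3·(-24) - (-3)·(-84) + 2·(-180) = -684 ≠ 0, so rank(O) = 3.
rank(O) = 3 = n, so the pair (A, C) is completely observable.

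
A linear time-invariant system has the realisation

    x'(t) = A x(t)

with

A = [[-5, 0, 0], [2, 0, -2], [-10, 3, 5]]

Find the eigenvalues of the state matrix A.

det(sI - A) = s^3 - (tr A)s^2 + (M11 + M22 + M33)s - det A, where Mii is the 2×2 principal minor of A obtained by deleting row i and column i.
tr A = (-5) + 0 + 5 = 0; M11 = 0·5 - (-2)·3 = 0 - (-6) = 6; M22 = (-5)·5 - 0·(-10) = -25 - 0 = -25; M33 = (-5)·0 - 0·2 = 0 - 0 = 0; sum of minors = -19.
det A = (-5)·(0·5 - (-2)·3) - 0·(2·5 - (-2)·(-10)) + 0·(2·3 - 0·(-10)) = (-5)·6 - 0·(-10) + 0·6 = -30.
So p(s) = det(sI - A) = s^3 - 19s + 30.
Rational-root test: any integer root divides 30. Testing small divisors, s = 2 works: p(2) = 8 + 0 + (-38) + 30 = 0, so (s - 2) is a factor.
Dividing, p(s) = (s - 2)(s^2 + 2s - 15).
Factor s^2 + 2s - 15: two numbers with sum -2 and product -15 are 3 and -5, so s^2 + 2s - 15 = (s - 3)(s + 5).
Hence p(s) = (s - 3) (s - 2) (s + 5), with roots -5, 2, 3.
At least one eigenvalue has non-negative real part, so the system is not asymptotically stable.

-5, 2, 3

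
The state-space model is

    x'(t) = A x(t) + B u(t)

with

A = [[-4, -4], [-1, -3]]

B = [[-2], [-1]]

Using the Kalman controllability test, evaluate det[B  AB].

AB = [[12], [5]]
Controllability matrix C = [B  AB] = [[-2, 12], [-1, 5]]
det(C) = (-2)·5 - 12·(-1) = -10 - (-12) = 2
Since det(C) ≠ 0, rank(C) = 2 and the system is completely controllable.

2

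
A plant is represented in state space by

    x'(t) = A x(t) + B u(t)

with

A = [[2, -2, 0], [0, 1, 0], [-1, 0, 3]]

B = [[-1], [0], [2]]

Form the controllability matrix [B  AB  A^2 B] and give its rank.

2

AB = [[-2], [0], [7]]
A^2B = [[-4], [0], [23]]
Controllability matrix C = [B  AB  A^2B] = [[-1, -2, -4], [0, 0, 0], [2, 7, 23]]
Row 2 of C is identically zero, so rank(C) ≤ 2.
The 2×2 minor from rows 1, 3, columns 1, 2 is (-1)·7 - (-2)·2 = -7 - (-4) = -3 ≠ 0, so rank(C) = 2.
rank(C) = 2 < n = 3, so the pair (A, B) is not completely controllable.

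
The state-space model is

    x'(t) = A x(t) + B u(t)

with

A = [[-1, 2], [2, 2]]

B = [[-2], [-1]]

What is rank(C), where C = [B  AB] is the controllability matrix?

AB = [[0], [-6]]
Controllability matrix C = [B  AB] = [[-2, 0], [-1, -6]]
det(C) = (-2)·(-6) - 0·(-1) = 12 - 0 = 12 ≠ 0, so rank(C) = 2.
rank(C) = 2 = n, so the pair (A, B) is completely controllable.

2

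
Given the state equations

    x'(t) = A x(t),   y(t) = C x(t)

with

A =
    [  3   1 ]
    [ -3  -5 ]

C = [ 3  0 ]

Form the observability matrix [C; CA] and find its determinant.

9

CA = [[9, 3]]
Observability matrix O = [C; CA] = [[3, 0], [9, 3]]
det(O) = 3·3 - 0·9 = 9 - 0 = 9
Since det(O) ≠ 0, rank(O) = 2 and the system is completely observable.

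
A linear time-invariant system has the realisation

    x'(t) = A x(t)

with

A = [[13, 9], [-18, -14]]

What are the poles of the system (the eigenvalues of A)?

-5, 4

det(sI - A) = s^2 - (tr A)s + det A, with tr A = 13 + (-14) = -1 and det A = 13·(-14) - 9·(-18) = -182 - (-162) = -20.
So p(s) = det(sI - A) = s^2 + s - 20.
Factor s^2 + s - 20: two numbers with sum -1 and product -20 are 4 and -5, so s^2 + s - 20 = (s - 4)(s + 5).
Hence p(s) = (s - 4) (s + 5), with roots -5, 4.
At least one eigenvalue has non-negative real part, so the system is not asymptotically stable.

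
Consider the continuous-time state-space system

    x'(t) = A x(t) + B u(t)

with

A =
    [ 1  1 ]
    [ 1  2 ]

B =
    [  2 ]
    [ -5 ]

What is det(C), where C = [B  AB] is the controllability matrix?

AB = [[-3], [-8]]
Controllability matrix C = [B  AB] = [[2, -3], [-5, -8]]
det(C) = 2·(-8) - (-3)·(-5) = -16 - 15 = -31
Since det(C) ≠ 0, rank(C) = 2 and the system is completely controllable.

-31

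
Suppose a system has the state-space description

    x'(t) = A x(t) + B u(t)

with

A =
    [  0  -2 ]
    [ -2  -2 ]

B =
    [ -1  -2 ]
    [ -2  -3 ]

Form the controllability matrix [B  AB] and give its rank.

2

AB = [[4, 6], [6, 10]]
Controllability matrix C = [B  AB] = [[-1, -2, 4, 6], [-2, -3, 6, 10]]
Take the 2×2 submatrix of C formed by columns 1, 2: [[-1, -2], [-2, -3]]. Its determinant is (-1)·(-3) - (-2)·(-2) = 3 - 4 = -1 ≠ 0.
So rank(C) ≥ 2; since C has 2 rows, rank(C) = 2.
rank(C) = 2 = n, so the pair (A, B) is completely controllable.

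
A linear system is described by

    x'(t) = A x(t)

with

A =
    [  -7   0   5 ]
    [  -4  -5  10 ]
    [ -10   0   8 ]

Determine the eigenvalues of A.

-5, -2, 3

det(sI - A) = s^3 - (tr A)s^2 + (M11 + M22 + M33)s - det A, where Mii is the 2×2 principal minor of A obtained by deleting row i and column i.
tr A = (-7) + (-5) + 8 = -4; M11 = (-5)·8 - 10·0 = -40 - 0 = -40; M22 = (-7)·8 - 5·(-10) = -56 - (-50) = -6; M33 = (-7)·(-5) - 0·(-4) = 35 - 0 = 35; sum of minors = -11.
det A = (-7)·((-5)·8 - 10·0) - 0·((-4)·8 - 10·(-10)) + 5·((-4)·0 - (-5)·(-10)) = (-7)·(-40) - 0·68 + 5·(-50) = 30.
So p(s) = det(sI - A) = s^3 + 4s^2 - 11s - 30.
Rational-root test: any integer root divides -30. Testing small divisors, s = -2 works: p(-2) = -8 + 16 + 22 + (-30) = 0, so (s + 2) is a factor.
Dividing, p(s) = (s + 2)(s^2 + 2s - 15).
Factor s^2 + 2s - 15: two numbers with sum -2 and product -15 are 3 and -5, so s^2 + 2s - 15 = (s - 3)(s + 5).
Hence p(s) = (s - 3) (s + 2) (s + 5), with roots -5, -2, 3.
At least one eigenvalue has non-negative real part, so the system is not asymptotically stable.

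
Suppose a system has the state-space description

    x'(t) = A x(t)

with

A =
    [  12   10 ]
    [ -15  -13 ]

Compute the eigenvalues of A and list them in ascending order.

-3, 2

det(sI - A) = s^2 - (tr A)s + det A, with tr A = 12 + (-13) = -1 and det A = 12·(-13) - 10·(-15) = -156 - (-150) = -6.
So p(s) = det(sI - A) = s^2 + s - 6.
Factor s^2 + s - 6: two numbers with sum -1 and product -6 are 2 and -3, so s^2 + s - 6 = (s - 2)(s + 3).
Hence p(s) = (s - 2) (s + 3), with roots -3, 2.
At least one eigenvalue has non-negative real part, so the system is not asymptotically stable.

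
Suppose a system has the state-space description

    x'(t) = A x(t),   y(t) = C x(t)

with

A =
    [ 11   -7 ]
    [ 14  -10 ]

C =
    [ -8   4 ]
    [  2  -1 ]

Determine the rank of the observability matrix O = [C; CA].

1

CA = [[-32, 16], [8, -4]]
Observability matrix O = [C; CA] = [[-8, 4], [2, -1], [-32, 16], [8, -4]]
Every row of O is a scalar multiple of row 1 = [-8, 4] (multipliers 1, -1/4, 4, -1), so the rows span a one-dimensional space.
O ≠ 0, hence rank(O) = 1.
rank(O) = 1 < n = 2, so the pair (A, C) is not completely observable.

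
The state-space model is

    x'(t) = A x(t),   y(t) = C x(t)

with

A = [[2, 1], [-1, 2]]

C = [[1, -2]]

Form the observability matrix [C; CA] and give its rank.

CA = [[4, -3]]
Observability matrix O = [C; CA] = [[1, -2], [4, -3]]
det(O) = 1·(-3) - (-2)·4 = -3 - (-8) = 5 ≠ 0, so rank(O) = 2.
rank(O) = 2 = n, so the pair (A, C) is completely observable.

2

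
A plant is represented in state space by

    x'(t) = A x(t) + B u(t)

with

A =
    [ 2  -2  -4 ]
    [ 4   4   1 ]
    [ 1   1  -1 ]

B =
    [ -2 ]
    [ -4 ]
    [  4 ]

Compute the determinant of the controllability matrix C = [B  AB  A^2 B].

16280

AB = [[-12], [-20], [-10]]
A^2B = [[56], [-138], [-22]]
Controllability matrix C = [B  AB  A^2B] = [[-2, -12, 56], [-4, -20, -138], [4, -10, -22]]
Expanding along the first row, det(C) = (-2)·((-20)·(-22) - (-138)·(-10)) - (-12)·((-4)·(-22) - (-138)·4) + 56·((-4)·(-10) - (-20)·4) = (-2)·(-940) - (-12)·640 + 56·120 = 16280
Since det(C) ≠ 0, rank(C) = 3 and the system is completely controllable.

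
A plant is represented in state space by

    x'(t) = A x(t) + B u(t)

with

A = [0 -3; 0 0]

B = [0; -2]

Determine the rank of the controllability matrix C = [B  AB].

AB = [[6], [0]]
Controllability matrix C = [B  AB] = [[0, 6], [-2, 0]]
det(C) = 0·0 - 6·(-2) = 0 - (-12) = 12 ≠ 0, so rank(C) = 2.
rank(C) = 2 = n, so the pair (A, B) is completely controllable.

2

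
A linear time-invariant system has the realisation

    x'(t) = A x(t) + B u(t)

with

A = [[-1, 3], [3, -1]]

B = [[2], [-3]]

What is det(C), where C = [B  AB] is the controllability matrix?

-15

AB = [[-11], [9]]
Controllability matrix C = [B  AB] = [[2, -11], [-3, 9]]
det(C) = 2·9 - (-11)·(-3) = 18 - 33 = -15
Since det(C) ≠ 0, rank(C) = 2 and the system is completely controllable.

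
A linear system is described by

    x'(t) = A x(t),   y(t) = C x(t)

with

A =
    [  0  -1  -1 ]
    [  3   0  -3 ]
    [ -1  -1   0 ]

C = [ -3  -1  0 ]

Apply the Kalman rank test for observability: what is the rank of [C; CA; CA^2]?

2

CA = [[-3, 3, 6]]
CA^2 = [[3, -3, -6]]
Observability matrix O = [C; CA; CA^2] = [[-3, -1, 0], [-3, 3, 6], [3, -3, -6]]
The columns c1, c2, c3 of O are linearly dependent: c1 - 3·c2 + 2·c3 = 0 (check each entry), so rank(O) ≤ 2.
The 2×2 minor from rows 1, 2, columns 1, 2 is (-3)·3 - (-1)·(-3) = -9 - 3 = -12 ≠ 0, so rank(O) = 2.
rank(O) = 2 < n = 3, so the pair (A, C) is not completely observable.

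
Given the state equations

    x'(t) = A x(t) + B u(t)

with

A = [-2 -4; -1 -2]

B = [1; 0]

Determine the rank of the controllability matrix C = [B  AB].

AB = [[-2], [-1]]
Controllability matrix C = [B  AB] = [[1, -2], [0, -1]]
det(C) = 1·(-1) - (-2)·0 = -1 - 0 = -1 ≠ 0, so rank(C) = 2.
rank(C) = 2 = n, so the pair (A, B) is completely controllable.

2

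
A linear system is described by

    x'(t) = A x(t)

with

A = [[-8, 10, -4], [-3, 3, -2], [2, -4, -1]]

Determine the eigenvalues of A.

det(sI - A) = s^3 - (tr A)s^2 + (M11 + M22 + M33)s - det A, where Mii is the 2×2 principal minor of A obtained by deleting row i and column i.
tr A = (-8) + 3 + (-1) = -6; M11 = 3·(-1) - (-2)·(-4) = -3 - 8 = -11; M22 = (-8)·(-1) - (-4)·2 = 8 - (-8) = 16; M33 = (-8)·3 - 10·(-3) = -24 - (-30) = 6; sum of minors = 11.
det A = (-8)·(3·(-1) - (-2)·(-4)) - 10·((-3)·(-1) - (-2)·2) + (-4)·((-3)·(-4) - 3·2) = (-8)·(-11) - 10·7 + (-4)·6 = -6.
So p(s) = det(sI - A) = s^3 + 6s^2 + 11s + 6.
Rational-root test: any integer root divides 6. Testing small divisors, s = -1 works: p(-1) = -1 + 6 + (-11) + 6 = 0, so (s + 1) is a factor.
Dividing, p(s) = (s + 1)(s^2 + 5s + 6).
Factor s^2 + 5s + 6: two numbers with sum -5 and product 6 are -2 and -3, so s^2 + 5s + 6 = (s + 2)(s + 3).
Hence p(s) = (s + 1) (s + 2) (s + 3), with roots -3, -2, -1.
All eigenvalues have negative real part, so the system is asymptotically stable.

-3, -2, -1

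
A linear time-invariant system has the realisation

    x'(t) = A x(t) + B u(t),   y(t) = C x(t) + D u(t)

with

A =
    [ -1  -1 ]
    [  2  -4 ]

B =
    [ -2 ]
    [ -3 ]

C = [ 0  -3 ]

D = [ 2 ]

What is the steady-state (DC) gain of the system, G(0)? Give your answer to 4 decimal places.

G(0) = C(-A)^{-1}B + D = -C A^{-1} B + D.
det A = 6, so A^{-1} = (1/6)·adj(A) = [[-2/3, 1/6], [-1/3, -1/6]]
A^{-1} B = [5/6, 7/6]^T
C A^{-1} B = -7/2
G(0) = D - C A^{-1} B = 2 - (-7/2) = 11/2 ≈ 5.5000

5.5000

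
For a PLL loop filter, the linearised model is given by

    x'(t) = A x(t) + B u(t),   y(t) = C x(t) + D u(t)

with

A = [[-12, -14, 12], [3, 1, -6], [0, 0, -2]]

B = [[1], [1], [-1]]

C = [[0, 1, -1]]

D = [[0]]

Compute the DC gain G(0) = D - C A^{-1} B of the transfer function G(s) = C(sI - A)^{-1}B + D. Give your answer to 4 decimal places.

G(0) = C(-A)^{-1}B + D = -C A^{-1} B + D.
det A = -60, so A^{-1} = (1/-60)·adj(A) = [[1/30, 7/15, -6/5], [-1/10, -2/5, 3/5], [0, 0, -1/2]]
A^{-1} B = [17/10, -11/10, 1/2]^T
C A^{-1} B = -8/5
G(0) = D - C A^{-1} B = 0 - (-8/5) = 8/5 ≈ 1.6000

1.6000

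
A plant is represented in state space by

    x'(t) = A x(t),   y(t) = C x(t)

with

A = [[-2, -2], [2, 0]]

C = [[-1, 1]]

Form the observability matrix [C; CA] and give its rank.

2

CA = [[4, 2]]
Observability matrix O = [C; CA] = [[-1, 1], [4, 2]]
det(O) = (-1)·2 - 1·4 = -2 - 4 = -6 ≠ 0, so rank(O) = 2.
rank(O) = 2 = n, so the pair (A, C) is completely observable.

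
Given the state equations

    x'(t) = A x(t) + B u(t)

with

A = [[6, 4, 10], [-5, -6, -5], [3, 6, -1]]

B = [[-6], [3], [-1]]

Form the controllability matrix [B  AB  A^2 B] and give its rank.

AB = [[-34], [17], [1]]
A^2B = [[-126], [63], [-1]]
Controllability matrix C = [B  AB  A^2B] = [[-6, -34, -126], [3, 17, 63], [-1, 1, -1]]
The rows r1, r2, r3 of C are linearly dependent: r1 + 2·r2 = 0 (check each entry), so rank(C) ≤ 2.
The 2×2 minor from rows 1, 3, columns 1, 2 is (-6)·1 - (-34)·(-1) = -6 - 34 = -40 ≠ 0, so rank(C) = 2.
rank(C) = 2 < n = 3, so the pair (A, B) is not completely controllable.

2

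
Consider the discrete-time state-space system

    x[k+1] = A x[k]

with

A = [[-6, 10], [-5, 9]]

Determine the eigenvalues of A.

-1, 4

det(zI - A) = z^2 - (tr A)z + det A, with tr A = (-6) + 9 = 3 and det A = (-6)·9 - 10·(-5) = -54 - (-50) = -4.
So p(z) = det(zI - A) = z^2 - 3z - 4.
Factor z^2 - 3z - 4: two numbers with sum 3 and product -4 are 4 and -1, so z^2 - 3z - 4 = (z - 4)(z + 1).
Hence p(z) = (z - 4) (z + 1), with roots -1, 4.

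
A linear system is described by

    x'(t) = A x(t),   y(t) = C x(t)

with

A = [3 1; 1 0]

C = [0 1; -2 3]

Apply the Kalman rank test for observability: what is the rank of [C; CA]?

CA = [[1, 0], [-3, -2]]
Observability matrix O = [C; CA] = [[0, 1], [-2, 3], [1, 0], [-3, -2]]
Take the 2×2 submatrix of O formed by rows 1, 2: [[0, 1], [-2, 3]]. Its determinant is 0·3 - 1·(-2) = 0 - (-2) = 2 ≠ 0.
So rank(O) ≥ 2; since O has 2 columns, rank(O) = 2.
rank(O) = 2 = n, so the pair (A, C) is completely observable.

2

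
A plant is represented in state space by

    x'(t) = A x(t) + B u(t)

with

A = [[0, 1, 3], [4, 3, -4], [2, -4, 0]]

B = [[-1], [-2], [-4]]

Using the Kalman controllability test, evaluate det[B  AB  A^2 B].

AB = [[-14], [6], [6]]
A^2B = [[24], [-62], [-52]]
Controllability matrix C = [B  AB  A^2B] = [[-1, -14, 24], [-2, 6, -62], [-4, 6, -52]]
Expanding along the first row, det(C) = (-1)·(6·(-52) - (-62)·6) - (-14)·((-2)·(-52) - (-62)·(-4)) + 24·((-2)·6 - 6·(-4)) = (-1)·60 - (-14)·(-144) + 24·12 = -1788
Since det(C) ≠ 0, rank(C) = 3 and the system is completely controllable.

-1788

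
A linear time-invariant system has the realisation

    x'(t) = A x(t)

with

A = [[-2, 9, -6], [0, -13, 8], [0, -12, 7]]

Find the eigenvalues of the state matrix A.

det(sI - A) = s^3 - (tr A)s^2 + (M11 + M22 + M33)s - det A, where Mii is the 2×2 principal minor of A obtained by deleting row i and column i.
tr A = (-2) + (-13) + 7 = -8; M11 = (-13)·7 - 8·(-12) = -91 - (-96) = 5; M22 = (-2)·7 - (-6)·0 = -14 - 0 = -14; M33 = (-2)·(-13) - 9·0 = 26 - 0 = 26; sum of minors = 17.
det A = (-2)·((-13)·7 - 8·(-12)) - 9·(0·7 - 8·0) + (-6)·(0·(-12) - (-13)·0) = (-2)·5 - 9·0 + (-6)·0 = -10.
So p(s) = det(sI - A) = s^3 + 8s^2 + 17s + 10.
Rational-root test: any integer root divides 10. Testing small divisors, s = -1 works: p(-1) = -1 + 8 + (-17) + 10 = 0, so (s + 1) is a factor.
Dividing, p(s) = (s + 1)(s^2 + 7s + 10).
Factor s^2 + 7s + 10: two numbers with sum -7 and product 10 are -2 and -5, so s^2 + 7s + 10 = (s + 2)(s + 5).
Hence p(s) = (s + 1) (s + 2) (s + 5), with roots -5, -2, -1.
All eigenvalues have negative real part, so the system is asymptotically stable.

-5, -2, -1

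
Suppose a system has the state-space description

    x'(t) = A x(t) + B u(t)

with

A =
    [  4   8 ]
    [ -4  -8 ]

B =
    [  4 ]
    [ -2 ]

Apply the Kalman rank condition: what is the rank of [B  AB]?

AB = [[0], [0]]
Controllability matrix C = [B  AB] = [[4, 0], [-2, 0]]
Every column of C is a scalar multiple of column 1 = [4, -2] (multipliers 1, 0), so the columns span a one-dimensional space.
C ≠ 0, hence rank(C) = 1.
rank(C) = 1 < n = 2, so the pair (A, B) is not completely controllable.

1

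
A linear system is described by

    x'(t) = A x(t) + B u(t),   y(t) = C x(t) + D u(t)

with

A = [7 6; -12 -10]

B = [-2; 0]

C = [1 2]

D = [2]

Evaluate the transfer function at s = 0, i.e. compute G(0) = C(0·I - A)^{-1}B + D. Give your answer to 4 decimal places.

16.0000

G(0) = C(-A)^{-1}B + D = -C A^{-1} B + D.
det A = 2, so A^{-1} = (1/2)·adj(A) = [[-5, -3], [6, 7/2]]
A^{-1} B = [10, -12]^T
C A^{-1} B = -14
G(0) = D - C A^{-1} B = 2 - (-14) = 16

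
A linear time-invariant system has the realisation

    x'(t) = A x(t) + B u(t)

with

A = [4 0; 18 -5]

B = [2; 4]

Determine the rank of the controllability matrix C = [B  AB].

1

AB = [[8], [16]]
Controllability matrix C = [B  AB] = [[2, 8], [4, 16]]
Every column of C is a scalar multiple of column 1 = [2, 4] (multipliers 1, 4), so the columns span a one-dimensional space.
C ≠ 0, hence rank(C) = 1.
rank(C) = 1 < n = 2, so the pair (A, B) is not completely controllable.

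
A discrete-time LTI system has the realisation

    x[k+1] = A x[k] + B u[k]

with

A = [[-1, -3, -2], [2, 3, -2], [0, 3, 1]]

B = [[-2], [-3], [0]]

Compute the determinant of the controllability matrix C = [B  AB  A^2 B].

AB = [[11], [-13], [-9]]
A^2B = [[46], [1], [-48]]
Controllability matrix C = [B  AB  A^2B] = [[-2, 11, 46], [-3, -13, 1], [0, -9, -48]]
Expanding along the first row, det(C) = (-2)·((-13)·(-48) - 1·(-9)) - 11·((-3)·(-48) - 1·0) + 46·((-3)·(-9) - (-13)·0) = (-2)·633 - 11·144 + 46·27 = -1608
Since det(C) ≠ 0, rank(C) = 3 and the system is completely controllable.

-1608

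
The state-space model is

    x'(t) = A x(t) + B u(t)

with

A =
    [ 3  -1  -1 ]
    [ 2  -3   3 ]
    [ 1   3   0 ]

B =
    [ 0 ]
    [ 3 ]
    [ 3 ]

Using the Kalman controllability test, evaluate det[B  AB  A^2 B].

-1107

AB = [[-6], [0], [9]]
A^2B = [[-27], [15], [-6]]
Controllability matrix C = [B  AB  A^2B] = [[0, -6, -27], [3, 0, 15], [3, 9, -6]]
Expanding along the first row, det(C) = 0·(0·(-6) - 15·9) - (-6)·(3·(-6) - 15·3) + (-27)·(3·9 - 0·3) = 0·(-135) - (-6)·(-63) + (-27)·27 = -1107
Since det(C) ≠ 0, rank(C) = 3 and the system is completely controllable.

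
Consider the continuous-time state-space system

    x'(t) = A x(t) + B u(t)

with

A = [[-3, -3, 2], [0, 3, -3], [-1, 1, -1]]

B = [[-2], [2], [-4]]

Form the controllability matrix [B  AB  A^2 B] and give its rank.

3

AB = [[-8], [18], [8]]
A^2B = [[-14], [30], [18]]
Controllability matrix C = [B  AB  A^2B] = [[-2, -8, -14], [2, 18, 30], [-4, 8, 18]]
det(C) = (-2)·(18·18 - 30·8) - (-8)·(2·18 - 30·(-4)) + (-14)·(2·8 - 18·(-4)) = (-2)·84 - (-8)·156 + (-14)·88 = -152 ≠ 0, so rank(C) = 3.
rank(C) = 3 = n, so the pair (A, B) is completely controllable.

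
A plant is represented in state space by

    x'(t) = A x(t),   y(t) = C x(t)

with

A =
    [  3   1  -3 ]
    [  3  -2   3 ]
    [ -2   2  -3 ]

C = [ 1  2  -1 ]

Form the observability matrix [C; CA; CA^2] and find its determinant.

1263

CA = [[11, -5, 6]]
CA^2 = [[6, 33, -66]]
Observability matrix O = [C; CA; CA^2] = [[1, 2, -1], [11, -5, 6], [6, 33, -66]]
Expanding along the first row, det(O) = 1·((-5)·(-66) - 6·33) - 2·(11·(-66) - 6·6) + (-1)·(11·33 - (-5)·6) = 1·132 - 2·(-762) + (-1)·393 = 1263
Since det(O) ≠ 0, rank(O) = 3 and the system is completely observable.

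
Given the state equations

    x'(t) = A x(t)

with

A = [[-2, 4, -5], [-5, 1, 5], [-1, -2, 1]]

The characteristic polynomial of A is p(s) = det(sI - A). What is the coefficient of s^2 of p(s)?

0

Expand det(sI - A) for the 3×3 matrix.
p(s) = s^3 + 22s + 77.
(Check: constant term = det(-A) = (-1)^3 det A = 77; coefficient of s^2 = -tr A = 0.)
The coefficient of s^2 is 0.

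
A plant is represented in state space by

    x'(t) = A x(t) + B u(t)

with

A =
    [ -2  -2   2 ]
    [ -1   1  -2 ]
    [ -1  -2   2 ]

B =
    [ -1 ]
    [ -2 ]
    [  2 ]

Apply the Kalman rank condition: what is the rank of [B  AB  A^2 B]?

AB = [[10], [-5], [9]]
A^2B = [[8], [-33], [18]]
Controllability matrix C = [B  AB  A^2B] = [[-1, 10, 8], [-2, -5, -33], [2, 9, 18]]
det(C) = (-1)·((-5)·18 - (-33)·9) - 10·((-2)·18 - (-33)·2) + 8·((-2)·9 - (-5)·2) = (-1)·207 - 10·30 + 8·(-8) = -571 ≠ 0, so rank(C) = 3.
rank(C) = 3 = n, so the pair (A, B) is completely controllable.

3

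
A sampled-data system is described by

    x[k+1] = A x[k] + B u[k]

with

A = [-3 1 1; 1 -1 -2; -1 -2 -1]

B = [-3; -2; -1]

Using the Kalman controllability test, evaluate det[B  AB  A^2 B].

AB = [[6], [1], [8]]
A^2B = [[-9], [-11], [-16]]
Controllability matrix C = [B  AB  A^2B] = [[-3, 6, -9], [-2, 1, -11], [-1, 8, -16]]
Expanding along the first row, det(C) = (-3)·(1·(-16) - (-11)·8) - 6·((-2)·(-16) - (-11)·(-1)) + (-9)·((-2)·8 - 1·(-1)) = (-3)·72 - 6·21 + (-9)·(-15) = -207
Since det(C) ≠ 0, rank(C) = 3 and the system is completely controllable.

-207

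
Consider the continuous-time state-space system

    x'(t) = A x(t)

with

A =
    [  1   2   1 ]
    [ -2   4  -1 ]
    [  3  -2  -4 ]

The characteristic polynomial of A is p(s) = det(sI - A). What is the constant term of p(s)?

Expand det(sI - A) for the 3×3 matrix.
p(s) = s^3 - s^2 - 17s + 48.
(Check: constant term = det(-A) = (-1)^3 det A = 48; coefficient of s^2 = -tr A = -1.)
The constant term is 48.

48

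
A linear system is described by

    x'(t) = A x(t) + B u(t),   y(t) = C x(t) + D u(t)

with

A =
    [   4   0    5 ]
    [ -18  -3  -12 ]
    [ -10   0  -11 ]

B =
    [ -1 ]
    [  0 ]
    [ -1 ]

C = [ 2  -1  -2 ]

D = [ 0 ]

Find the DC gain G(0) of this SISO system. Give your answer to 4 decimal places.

G(0) = C(-A)^{-1}B + D = -C A^{-1} B + D.
det A = -18, so A^{-1} = (1/-18)·adj(A) = [[-11/6, 0, -5/6], [13/3, -1/3, 7/3], [5/3, 0, 2/3]]
A^{-1} B = [8/3, -20/3, -7/3]^T
C A^{-1} B = 50/3
G(0) = D - C A^{-1} B = 0 - (50/3) = -50/3 ≈ -16.6667

-16.6667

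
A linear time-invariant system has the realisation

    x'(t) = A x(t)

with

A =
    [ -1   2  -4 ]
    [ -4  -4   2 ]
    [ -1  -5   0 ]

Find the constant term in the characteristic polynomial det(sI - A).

Expand det(sI - A) for the 3×3 matrix.
p(s) = s^3 + 5s^2 + 18s + 78.
(Check: constant term = det(-A) = (-1)^3 det A = 78; coefficient of s^2 = -tr A = 5.)
The constant term is 78.

78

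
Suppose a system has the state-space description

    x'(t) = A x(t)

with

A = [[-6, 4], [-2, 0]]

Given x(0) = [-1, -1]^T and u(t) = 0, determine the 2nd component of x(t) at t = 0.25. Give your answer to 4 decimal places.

det(sI - A) = s^2 - (tr A)s + det A, with tr A = (-6) + 0 = -6 and det A = (-6)·0 - 4·(-2) = 0 - (-8) = 8.
So p(s) = det(sI - A) = s^2 + 6s + 8.
Factor s^2 + 6s + 8: two numbers with sum -6 and product 8 are -2 and -4, so s^2 + 6s + 8 = (s + 2)(s + 4).
Hence p(s) = (s + 2) (s + 4), with roots -4, -2.
The eigenvalues -4, -2 are distinct and real, so A is diagonalisable and x(t) = e^{At} x(0) = V diag(e^{λ_i t}) V^{-1} x(0), where the columns of V are the eigenvectors.
λ = -4: A - (-4)I = [[-2, 4], [-2, 4]]. Row 1 gives (-2)·v1 + 4·v2 = 0, so take v_1 = [2, 1]^T.
λ = -2: A - (-2)I = [[-4, 4], [-2, 2]]. Row 1 gives (-4)·v1 + 4·v2 = 0, so take v_2 = [1, 1]^T.
V = [v_1 v_2] = [[2, 1], [1, 1]] has det V = 1, so V^{-1} = adj(V)/det V = [[1, -1], [-1, 2]].
Modal coordinates z(0) = V^{-1} x(0): 1·(-1) + (-1)·(-1) = 0; (-1)·(-1) + 2·(-1) = -1; so z(0) = [0, -1]^T.
x_2(t) = Σ_i (v_i)_2 · z_i(0) · e^{λ_i t} (row 2 of V times the modal terms).
x_2(0.25) = 1·0·e^{-4·0.25} + 1·(-1)·e^{-2·0.25} = 0·0.367879 + (-1)·0.606531 = -0.6065.

-0.6065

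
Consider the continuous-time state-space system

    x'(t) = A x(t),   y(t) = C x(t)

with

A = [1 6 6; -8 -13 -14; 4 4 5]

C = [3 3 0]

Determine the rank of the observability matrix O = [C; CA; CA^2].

CA = [[-21, -21, -24]]
CA^2 = [[51, 51, 48]]
Observability matrix O = [C; CA; CA^2] = [[3, 3, 0], [-21, -21, -24], [51, 51, 48]]
The columns c1, c2, c3 of O are linearly dependent: -c1 + c2 = 0 (check each entry), so rank(O) ≤ 2.
The 2×2 minor from rows 1, 2, columns 1, 3 is 3·(-24) - 0·(-21) = -72 - 0 = -72 ≠ 0, so rank(O) = 2.
rank(O) = 2 < n = 3, so the pair (A, C) is not completely observable.

2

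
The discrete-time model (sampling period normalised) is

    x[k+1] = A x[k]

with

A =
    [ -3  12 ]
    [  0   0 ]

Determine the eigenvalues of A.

-3, 0

det(zI - A) = z^2 - (tr A)z + det A, with tr A = (-3) + 0 = -3 and det A = (-3)·0 - 12·0 = 0 - 0 = 0.
So p(z) = det(zI - A) = z^2 + 3z.
Factor z^2 + 3z: two numbers with sum -3 and product 0 are 0 and -3, so z^2 + 3z = z(z + 3).
Hence p(z) = z (z + 3), with roots -3, 0.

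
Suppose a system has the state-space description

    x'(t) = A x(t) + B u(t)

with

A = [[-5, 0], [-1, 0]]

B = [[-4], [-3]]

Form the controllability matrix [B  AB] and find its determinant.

AB = [[20], [4]]
Controllability matrix C = [B  AB] = [[-4, 20], [-3, 4]]
det(C) = (-4)·4 - 20·(-3) = -16 - (-60) = 44
Since det(C) ≠ 0, rank(C) = 2 and the system is completely controllable.

44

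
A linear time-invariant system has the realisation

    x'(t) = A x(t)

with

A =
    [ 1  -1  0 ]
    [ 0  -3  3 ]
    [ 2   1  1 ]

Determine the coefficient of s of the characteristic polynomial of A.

Expand det(sI - A) for the 3×3 matrix.
p(s) = s^3 + s^2 - 8s + 12.
(Check: constant term = det(-A) = (-1)^3 det A = 12; coefficient of s^2 = -tr A = 1.)
The coefficient of s is -8.

-8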